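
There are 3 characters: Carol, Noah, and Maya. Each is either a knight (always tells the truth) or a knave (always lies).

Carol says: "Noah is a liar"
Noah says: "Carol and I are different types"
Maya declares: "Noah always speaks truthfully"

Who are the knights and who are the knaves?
Carol is a knave.
Noah is a knight.
Maya is a knight.

Verification:
- Carol (knave) says "Noah is a liar" - this is FALSE (a lie) because Noah is a knight.
- Noah (knight) says "Carol and I are different types" - this is TRUE because Noah is a knight and Carol is a knave.
- Maya (knight) says "Noah always speaks truthfully" - this is TRUE because Noah is a knight.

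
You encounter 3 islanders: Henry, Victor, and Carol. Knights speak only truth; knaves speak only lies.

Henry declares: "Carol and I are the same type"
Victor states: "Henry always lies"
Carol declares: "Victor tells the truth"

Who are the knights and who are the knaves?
Henry is a knave.
Victor is a knight.
Carol is a knight.

Verification:
- Henry (knave) says "Carol and I are the same type" - this is FALSE (a lie) because Henry is a knave and Carol is a knight.
- Victor (knight) says "Henry always lies" - this is TRUE because Henry is a knave.
- Carol (knight) says "Victor tells the truth" - this is TRUE because Victor is a knight.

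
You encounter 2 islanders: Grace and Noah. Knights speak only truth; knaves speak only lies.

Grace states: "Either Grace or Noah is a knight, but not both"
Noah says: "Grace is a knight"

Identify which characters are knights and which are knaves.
Grace is a knave.
Noah is a knave.

Verification:
- Grace (knave) says "Either Grace or Noah is a knight, but not both" - this is FALSE (a lie) because Grace is a knave and Noah is a knave.
- Noah (knave) says "Grace is a knight" - this is FALSE (a lie) because Grace is a knave.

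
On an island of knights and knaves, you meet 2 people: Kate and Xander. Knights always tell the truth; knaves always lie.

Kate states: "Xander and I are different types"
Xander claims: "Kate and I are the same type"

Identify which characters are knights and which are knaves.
Kate is a knight.
Xander is a knave.

Verification:
- Kate (knight) says "Xander and I are different types" - this is TRUE because Kate is a knight and Xander is a knave.
- Xander (knave) says "Kate and I are the same type" - this is FALSE (a lie) because Xander is a knave and Kate is a knight.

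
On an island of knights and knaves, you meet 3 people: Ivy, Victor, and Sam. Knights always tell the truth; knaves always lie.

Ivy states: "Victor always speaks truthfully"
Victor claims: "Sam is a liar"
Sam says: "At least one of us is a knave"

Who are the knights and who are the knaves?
Ivy is a knave.
Victor is a knave.
Sam is a knight.

Verification:
- Ivy (knave) says "Victor always speaks truthfully" - this is FALSE (a lie) because Victor is a knave.
- Victor (knave) says "Sam is a liar" - this is FALSE (a lie) because Sam is a knight.
- Sam (knight) says "At least one of us is a knave" - this is TRUE because Ivy and Victor are knaves.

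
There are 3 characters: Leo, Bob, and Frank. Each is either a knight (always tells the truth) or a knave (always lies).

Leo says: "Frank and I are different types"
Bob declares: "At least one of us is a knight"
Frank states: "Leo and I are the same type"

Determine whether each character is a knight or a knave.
Leo is a knight.
Bob is a knight.
Frank is a knave.

Verification:
- Leo (knight) says "Frank and I are different types" - this is TRUE because Leo is a knight and Frank is a knave.
- Bob (knight) says "At least one of us is a knight" - this is TRUE because Leo and Bob are knights.
- Frank (knave) says "Leo and I are the same type" - this is FALSE (a lie) because Frank is a knave and Leo is a knight.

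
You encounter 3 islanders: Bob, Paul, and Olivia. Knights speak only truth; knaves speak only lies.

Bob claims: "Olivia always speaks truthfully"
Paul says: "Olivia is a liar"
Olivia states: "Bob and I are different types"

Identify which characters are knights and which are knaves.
Bob is a knave.
Paul is a knight.
Olivia is a knave.

Verification:
- Bob (knave) says "Olivia always speaks truthfully" - this is FALSE (a lie) because Olivia is a knave.
- Paul (knight) says "Olivia is a liar" - this is TRUE because Olivia is a knave.
- Olivia (knave) says "Bob and I are different types" - this is FALSE (a lie) because Olivia is a knave and Bob is a knave.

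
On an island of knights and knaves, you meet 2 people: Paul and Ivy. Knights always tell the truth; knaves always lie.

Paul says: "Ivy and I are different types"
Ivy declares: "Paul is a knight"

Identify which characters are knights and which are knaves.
Paul is a knave.
Ivy is a knave.

Verification:
- Paul (knave) says "Ivy and I are different types" - this is FALSE (a lie) because Paul is a knave and Ivy is a knave.
- Ivy (knave) says "Paul is a knight" - this is FALSE (a lie) because Paul is a knave.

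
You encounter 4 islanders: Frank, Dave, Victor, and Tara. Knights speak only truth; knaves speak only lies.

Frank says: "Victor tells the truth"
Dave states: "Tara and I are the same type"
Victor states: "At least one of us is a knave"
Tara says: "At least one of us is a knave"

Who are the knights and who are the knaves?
Frank is a knight.
Dave is a knave.
Victor is a knight.
Tara is a knight.

Verification:
- Frank (knight) says "Victor tells the truth" - this is TRUE because Victor is a knight.
- Dave (knave) says "Tara and I are the same type" - this is FALSE (a lie) because Dave is a knave and Tara is a knight.
- Victor (knight) says "At least one of us is a knave" - this is TRUE because Dave is a knave.
- Tara (knight) says "At least one of us is a knave" - this is TRUE because Dave is a knave.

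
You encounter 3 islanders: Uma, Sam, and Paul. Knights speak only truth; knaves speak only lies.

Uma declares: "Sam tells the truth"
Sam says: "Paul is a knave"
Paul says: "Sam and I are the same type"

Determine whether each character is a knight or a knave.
Uma is a knight.
Sam is a knight.
Paul is a knave.

Verification:
- Uma (knight) says "Sam tells the truth" - this is TRUE because Sam is a knight.
- Sam (knight) says "Paul is a knave" - this is TRUE because Paul is a knave.
- Paul (knave) says "Sam and I are the same type" - this is FALSE (a lie) because Paul is a knave and Sam is a knight.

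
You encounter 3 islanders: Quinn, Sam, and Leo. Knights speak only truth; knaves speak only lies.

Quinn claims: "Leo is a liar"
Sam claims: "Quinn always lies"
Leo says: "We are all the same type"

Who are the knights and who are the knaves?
Quinn is a knight.
Sam is a knave.
Leo is a knave.

Verification:
- Quinn (knight) says "Leo is a liar" - this is TRUE because Leo is a knave.
- Sam (knave) says "Quinn always lies" - this is FALSE (a lie) because Quinn is a knight.
- Leo (knave) says "We are all the same type" - this is FALSE (a lie) because Quinn is a knight and Sam and Leo are knaves.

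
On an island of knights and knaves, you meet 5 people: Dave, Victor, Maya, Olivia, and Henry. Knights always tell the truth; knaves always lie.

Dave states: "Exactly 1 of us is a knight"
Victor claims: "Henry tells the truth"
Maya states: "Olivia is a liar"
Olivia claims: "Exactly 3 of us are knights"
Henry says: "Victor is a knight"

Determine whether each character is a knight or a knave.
Dave is a knave.
Victor is a knight.
Maya is a knave.
Olivia is a knight.
Henry is a knight.

Verification:
- Dave (knave) says "Exactly 1 of us is a knight" - this is FALSE (a lie) because there are 3 knights.
- Victor (knight) says "Henry tells the truth" - this is TRUE because Henry is a knight.
- Maya (knave) says "Olivia is a liar" - this is FALSE (a lie) because Olivia is a knight.
- Olivia (knight) says "Exactly 3 of us are knights" - this is TRUE because there are 3 knights.
- Henry (knight) says "Victor is a knight" - this is TRUE because Victor is a knight.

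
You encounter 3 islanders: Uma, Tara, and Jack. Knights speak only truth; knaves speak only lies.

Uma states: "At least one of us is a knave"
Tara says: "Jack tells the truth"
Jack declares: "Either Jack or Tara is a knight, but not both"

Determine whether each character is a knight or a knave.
Uma is a knight.
Tara is a knave.
Jack is a knave.

Verification:
- Uma (knight) says "At least one of us is a knave" - this is TRUE because Tara and Jack are knaves.
- Tara (knave) says "Jack tells the truth" - this is FALSE (a lie) because Jack is a knave.
- Jack (knave) says "Either Jack or Tara is a knight, but not both" - this is FALSE (a lie) because Jack is a knave and Tara is a knave.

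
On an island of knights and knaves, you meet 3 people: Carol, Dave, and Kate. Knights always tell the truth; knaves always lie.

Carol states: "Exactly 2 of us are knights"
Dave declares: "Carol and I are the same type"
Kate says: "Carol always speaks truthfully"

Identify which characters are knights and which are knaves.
Carol is a knight.
Dave is a knave.
Kate is a knight.

Verification:
- Carol (knight) says "Exactly 2 of us are knights" - this is TRUE because there are 2 knights.
- Dave (knave) says "Carol and I are the same type" - this is FALSE (a lie) because Dave is a knave and Carol is a knight.
- Kate (knight) says "Carol always speaks truthfully" - this is TRUE because Carol is a knight.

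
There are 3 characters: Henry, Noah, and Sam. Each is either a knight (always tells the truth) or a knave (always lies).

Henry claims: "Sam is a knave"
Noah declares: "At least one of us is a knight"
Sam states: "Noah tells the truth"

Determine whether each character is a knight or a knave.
Henry is a knave.
Noah is a knight.
Sam is a knight.

Verification:
- Henry (knave) says "Sam is a knave" - this is FALSE (a lie) because Sam is a knight.
- Noah (knight) says "At least one of us is a knight" - this is TRUE because Noah and Sam are knights.
- Sam (knight) says "Noah tells the truth" - this is TRUE because Noah is a knight.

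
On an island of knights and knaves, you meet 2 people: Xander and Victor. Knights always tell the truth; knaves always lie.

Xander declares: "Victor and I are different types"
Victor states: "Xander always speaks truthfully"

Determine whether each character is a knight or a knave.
Xander is a knave.
Victor is a knave.

Verification:
- Xander (knave) says "Victor and I are different types" - this is FALSE (a lie) because Xander is a knave and Victor is a knave.
- Victor (knave) says "Xander always speaks truthfully" - this is FALSE (a lie) because Xander is a knave.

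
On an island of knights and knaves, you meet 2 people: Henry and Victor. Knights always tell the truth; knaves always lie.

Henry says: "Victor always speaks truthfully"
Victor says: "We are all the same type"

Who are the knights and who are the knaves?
Henry is a knight.
Victor is a knight.

Verification:
- Henry (knight) says "Victor always speaks truthfully" - this is TRUE because Victor is a knight.
- Victor (knight) says "We are all the same type" - this is TRUE because Henry and Victor are knights.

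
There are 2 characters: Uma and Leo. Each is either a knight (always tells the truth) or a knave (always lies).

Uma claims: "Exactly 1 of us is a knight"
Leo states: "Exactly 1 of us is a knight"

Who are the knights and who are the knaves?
Uma is a knave.
Leo is a knave.

Verification:
- Uma (knave) says "Exactly 1 of us is a knight" - this is FALSE (a lie) because there are 0 knights.
- Leo (knave) says "Exactly 1 of us is a knight" - this is FALSE (a lie) because there are 0 knights.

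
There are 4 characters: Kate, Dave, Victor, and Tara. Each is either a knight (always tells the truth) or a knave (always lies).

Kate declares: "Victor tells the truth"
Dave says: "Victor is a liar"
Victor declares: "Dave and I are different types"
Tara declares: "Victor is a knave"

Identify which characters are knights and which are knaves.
Kate is a knight.
Dave is a knave.
Victor is a knight.
Tara is a knave.

Verification:
- Kate (knight) says "Victor tells the truth" - this is TRUE because Victor is a knight.
- Dave (knave) says "Victor is a liar" - this is FALSE (a lie) because Victor is a knight.
- Victor (knight) says "Dave and I are different types" - this is TRUE because Victor is a knight and Dave is a knave.
- Tara (knave) says "Victor is a knave" - this is FALSE (a lie) because Victor is a knight.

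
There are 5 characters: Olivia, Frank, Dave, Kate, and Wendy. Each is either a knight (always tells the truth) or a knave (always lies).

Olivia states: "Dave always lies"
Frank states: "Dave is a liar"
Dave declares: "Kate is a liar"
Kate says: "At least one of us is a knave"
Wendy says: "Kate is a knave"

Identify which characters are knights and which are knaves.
Olivia is a knight.
Frank is a knight.
Dave is a knave.
Kate is a knight.
Wendy is a knave.

Verification:
- Olivia (knight) says "Dave always lies" - this is TRUE because Dave is a knave.
- Frank (knight) says "Dave is a liar" - this is TRUE because Dave is a knave.
- Dave (knave) says "Kate is a liar" - this is FALSE (a lie) because Kate is a knight.
- Kate (knight) says "At least one of us is a knave" - this is TRUE because Dave and Wendy are knaves.
- Wendy (knave) says "Kate is a knave" - this is FALSE (a lie) because Kate is a knight.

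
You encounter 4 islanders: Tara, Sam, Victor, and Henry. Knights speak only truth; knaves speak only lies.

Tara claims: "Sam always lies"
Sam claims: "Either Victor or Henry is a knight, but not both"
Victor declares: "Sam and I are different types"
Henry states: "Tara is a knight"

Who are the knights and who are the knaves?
Tara is a knight.
Sam is a knave.
Victor is a knight.
Henry is a knight.

Verification:
- Tara (knight) says "Sam always lies" - this is TRUE because Sam is a knave.
- Sam (knave) says "Either Victor or Henry is a knight, but not both" - this is FALSE (a lie) because Victor is a knight and Henry is a knight.
- Victor (knight) says "Sam and I are different types" - this is TRUE because Victor is a knight and Sam is a knave.
- Henry (knight) says "Tara is a knight" - this is TRUE because Tara is a knight.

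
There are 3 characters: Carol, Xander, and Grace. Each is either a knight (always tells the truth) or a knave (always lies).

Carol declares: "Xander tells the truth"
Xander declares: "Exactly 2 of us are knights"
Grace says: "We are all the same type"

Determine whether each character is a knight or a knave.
Carol is a knight.
Xander is a knight.
Grace is a knave.

Verification:
- Carol (knight) says "Xander tells the truth" - this is TRUE because Xander is a knight.
- Xander (knight) says "Exactly 2 of us are knights" - this is TRUE because there are 2 knights.
- Grace (knave) says "We are all the same type" - this is FALSE (a lie) because Carol and Xander are knights and Grace is a knave.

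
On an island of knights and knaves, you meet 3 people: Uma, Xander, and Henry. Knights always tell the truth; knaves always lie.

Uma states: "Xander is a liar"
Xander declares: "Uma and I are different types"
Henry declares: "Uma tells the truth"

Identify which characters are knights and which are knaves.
Uma is a knave.
Xander is a knight.
Henry is a knave.

Verification:
- Uma (knave) says "Xander is a liar" - this is FALSE (a lie) because Xander is a knight.
- Xander (knight) says "Uma and I are different types" - this is TRUE because Xander is a knight and Uma is a knave.
- Henry (knave) says "Uma tells the truth" - this is FALSE (a lie) because Uma is a knave.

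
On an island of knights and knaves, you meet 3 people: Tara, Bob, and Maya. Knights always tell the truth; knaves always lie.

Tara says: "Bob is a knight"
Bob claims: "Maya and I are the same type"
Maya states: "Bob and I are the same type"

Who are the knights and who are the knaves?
Tara is a knight.
Bob is a knight.
Maya is a knight.

Verification:
- Tara (knight) says "Bob is a knight" - this is TRUE because Bob is a knight.
- Bob (knight) says "Maya and I are the same type" - this is TRUE because Bob is a knight and Maya is a knight.
- Maya (knight) says "Bob and I are the same type" - this is TRUE because Maya is a knight and Bob is a knight.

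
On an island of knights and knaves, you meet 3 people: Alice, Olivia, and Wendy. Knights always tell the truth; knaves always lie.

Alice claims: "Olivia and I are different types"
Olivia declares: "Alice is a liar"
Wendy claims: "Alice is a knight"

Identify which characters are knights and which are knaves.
Alice is a knight.
Olivia is a knave.
Wendy is a knight.

Verification:
- Alice (knight) says "Olivia and I are different types" - this is TRUE because Alice is a knight and Olivia is a knave.
- Olivia (knave) says "Alice is a liar" - this is FALSE (a lie) because Alice is a knight.
- Wendy (knight) says "Alice is a knight" - this is TRUE because Alice is a knight.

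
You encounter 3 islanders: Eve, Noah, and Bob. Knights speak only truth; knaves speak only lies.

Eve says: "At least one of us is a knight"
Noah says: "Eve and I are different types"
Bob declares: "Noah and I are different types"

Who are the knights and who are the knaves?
Eve is a knave.
Noah is a knave.
Bob is a knave.

Verification:
- Eve (knave) says "At least one of us is a knight" - this is FALSE (a lie) because no one is a knight.
- Noah (knave) says "Eve and I are different types" - this is FALSE (a lie) because Noah is a knave and Eve is a knave.
- Bob (knave) says "Noah and I are different types" - this is FALSE (a lie) because Bob is a knave and Noah is a knave.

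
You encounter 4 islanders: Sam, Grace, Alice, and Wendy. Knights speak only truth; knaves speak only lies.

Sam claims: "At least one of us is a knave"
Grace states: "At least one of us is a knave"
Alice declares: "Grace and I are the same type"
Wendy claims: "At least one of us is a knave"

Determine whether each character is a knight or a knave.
Sam is a knight.
Grace is a knight.
Alice is a knave.
Wendy is a knight.

Verification:
- Sam (knight) says "At least one of us is a knave" - this is TRUE because Alice is a knave.
- Grace (knight) says "At least one of us is a knave" - this is TRUE because Alice is a knave.
- Alice (knave) says "Grace and I are the same type" - this is FALSE (a lie) because Alice is a knave and Grace is a knight.
- Wendy (knight) says "At least one of us is a knave" - this is TRUE because Alice is a knave.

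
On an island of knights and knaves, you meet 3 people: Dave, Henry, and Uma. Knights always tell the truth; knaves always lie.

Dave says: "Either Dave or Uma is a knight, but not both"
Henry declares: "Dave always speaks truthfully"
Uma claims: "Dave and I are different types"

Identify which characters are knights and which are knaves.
Dave is a knave.
Henry is a knave.
Uma is a knave.

Verification:
- Dave (knave) says "Either Dave or Uma is a knight, but not both" - this is FALSE (a lie) because Dave is a knave and Uma is a knave.
- Henry (knave) says "Dave always speaks truthfully" - this is FALSE (a lie) because Dave is a knave.
- Uma (knave) says "Dave and I are different types" - this is FALSE (a lie) because Uma is a knave and Dave is a knave.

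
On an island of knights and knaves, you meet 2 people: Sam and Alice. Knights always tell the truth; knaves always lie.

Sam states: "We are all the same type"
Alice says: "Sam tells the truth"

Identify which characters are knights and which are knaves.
Sam is a knight.
Alice is a knight.

Verification:
- Sam (knight) says "We are all the same type" - this is TRUE because Sam and Alice are knights.
- Alice (knight) says "Sam tells the truth" - this is TRUE because Sam is a knight.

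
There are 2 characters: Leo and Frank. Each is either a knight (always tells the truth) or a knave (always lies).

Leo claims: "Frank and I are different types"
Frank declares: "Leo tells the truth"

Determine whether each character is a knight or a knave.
Leo is a knave.
Frank is a knave.

Verification:
- Leo (knave) says "Frank and I are different types" - this is FALSE (a lie) because Leo is a knave and Frank is a knave.
- Frank (knave) says "Leo tells the truth" - this is FALSE (a lie) because Leo is a knave.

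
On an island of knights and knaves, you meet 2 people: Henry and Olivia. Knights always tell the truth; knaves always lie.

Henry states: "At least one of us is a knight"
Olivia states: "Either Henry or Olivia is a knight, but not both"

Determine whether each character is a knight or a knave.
Henry is a knave.
Olivia is a knave.

Verification:
- Henry (knave) says "At least one of us is a knight" - this is FALSE (a lie) because no one is a knight.
- Olivia (knave) says "Either Henry or Olivia is a knight, but not both" - this is FALSE (a lie) because Henry is a knave and Olivia is a knave.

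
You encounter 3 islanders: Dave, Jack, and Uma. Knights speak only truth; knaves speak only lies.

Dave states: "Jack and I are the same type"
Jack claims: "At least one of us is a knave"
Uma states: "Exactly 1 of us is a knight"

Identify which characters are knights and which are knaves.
Dave is a knight.
Jack is a knight.
Uma is a knave.

Verification:
- Dave (knight) says "Jack and I are the same type" - this is TRUE because Dave is a knight and Jack is a knight.
- Jack (knight) says "At least one of us is a knave" - this is TRUE because Uma is a knave.
- Uma (knave) says "Exactly 1 of us is a knight" - this is FALSE (a lie) because there are 2 knights.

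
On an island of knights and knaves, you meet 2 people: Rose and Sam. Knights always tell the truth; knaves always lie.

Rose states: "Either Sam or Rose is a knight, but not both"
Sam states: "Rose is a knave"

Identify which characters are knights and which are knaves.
Rose is a knight.
Sam is a knave.

Verification:
- Rose (knight) says "Either Sam or Rose is a knight, but not both" - this is TRUE because Sam is a knave and Rose is a knight.
- Sam (knave) says "Rose is a knave" - this is FALSE (a lie) because Rose is a knight.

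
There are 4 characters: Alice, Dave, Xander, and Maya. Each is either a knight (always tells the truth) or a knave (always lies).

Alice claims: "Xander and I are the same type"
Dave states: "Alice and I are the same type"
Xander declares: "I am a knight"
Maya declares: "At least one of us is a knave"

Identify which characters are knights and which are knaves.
Alice is a knight.
Dave is a knave.
Xander is a knight.
Maya is a knight.

Verification:
- Alice (knight) says "Xander and I are the same type" - this is TRUE because Alice is a knight and Xander is a knight.
- Dave (knave) says "Alice and I are the same type" - this is FALSE (a lie) because Dave is a knave and Alice is a knight.
- Xander (knight) says "I am a knight" - this is TRUE because Xander is a knight.
- Maya (knight) says "At least one of us is a knave" - this is TRUE because Dave is a knave.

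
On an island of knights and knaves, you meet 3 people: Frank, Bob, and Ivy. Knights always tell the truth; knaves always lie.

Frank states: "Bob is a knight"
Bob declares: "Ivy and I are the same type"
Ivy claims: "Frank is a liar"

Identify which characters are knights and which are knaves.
Frank is a knave.
Bob is a knave.
Ivy is a knight.

Verification:
- Frank (knave) says "Bob is a knight" - this is FALSE (a lie) because Bob is a knave.
- Bob (knave) says "Ivy and I are the same type" - this is FALSE (a lie) because Bob is a knave and Ivy is a knight.
- Ivy (knight) says "Frank is a liar" - this is TRUE because Frank is a knave.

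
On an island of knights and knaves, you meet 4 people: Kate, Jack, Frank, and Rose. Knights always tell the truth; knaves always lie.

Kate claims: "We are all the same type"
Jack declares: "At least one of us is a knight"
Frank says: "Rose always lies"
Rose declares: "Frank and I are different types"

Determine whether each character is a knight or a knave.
Kate is a knave.
Jack is a knight.
Frank is a knave.
Rose is a knight.

Verification:
- Kate (knave) says "We are all the same type" - this is FALSE (a lie) because Jack and Rose are knights and Kate and Frank are knaves.
- Jack (knight) says "At least one of us is a knight" - this is TRUE because Jack and Rose are knights.
- Frank (knave) says "Rose always lies" - this is FALSE (a lie) because Rose is a knight.
- Rose (knight) says "Frank and I are different types" - this is TRUE because Rose is a knight and Frank is a knave.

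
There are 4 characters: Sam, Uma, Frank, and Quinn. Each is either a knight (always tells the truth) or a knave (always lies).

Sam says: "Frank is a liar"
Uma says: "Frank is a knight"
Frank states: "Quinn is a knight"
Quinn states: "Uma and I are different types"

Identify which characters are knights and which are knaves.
Sam is a knight.
Uma is a knave.
Frank is a knave.
Quinn is a knave.

Verification:
- Sam (knight) says "Frank is a liar" - this is TRUE because Frank is a knave.
- Uma (knave) says "Frank is a knight" - this is FALSE (a lie) because Frank is a knave.
- Frank (knave) says "Quinn is a knight" - this is FALSE (a lie) because Quinn is a knave.
- Quinn (knave) says "Uma and I are different types" - this is FALSE (a lie) because Quinn is a knave and Uma is a knave.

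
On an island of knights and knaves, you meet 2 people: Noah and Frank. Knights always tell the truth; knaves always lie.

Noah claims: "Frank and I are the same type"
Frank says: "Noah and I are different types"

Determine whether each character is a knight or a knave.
Noah is a knave.
Frank is a knight.

Verification:
- Noah (knave) says "Frank and I are the same type" - this is FALSE (a lie) because Noah is a knave and Frank is a knight.
- Frank (knight) says "Noah and I are different types" - this is TRUE because Frank is a knight and Noah is a knave.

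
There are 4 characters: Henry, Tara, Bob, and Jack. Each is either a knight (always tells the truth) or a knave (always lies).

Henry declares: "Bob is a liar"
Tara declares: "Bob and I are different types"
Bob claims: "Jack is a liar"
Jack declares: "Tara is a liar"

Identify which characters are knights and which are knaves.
Henry is a knight.
Tara is a knave.
Bob is a knave.
Jack is a knight.

Verification:
- Henry (knight) says "Bob is a liar" - this is TRUE because Bob is a knave.
- Tara (knave) says "Bob and I are different types" - this is FALSE (a lie) because Tara is a knave and Bob is a knave.
- Bob (knave) says "Jack is a liar" - this is FALSE (a lie) because Jack is a knight.
- Jack (knight) says "Tara is a liar" - this is TRUE because Tara is a knave.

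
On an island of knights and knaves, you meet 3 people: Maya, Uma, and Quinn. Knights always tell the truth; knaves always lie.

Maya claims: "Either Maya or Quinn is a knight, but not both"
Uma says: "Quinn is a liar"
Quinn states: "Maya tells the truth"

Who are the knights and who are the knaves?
Maya is a knave.
Uma is a knight.
Quinn is a knave.

Verification:
- Maya (knave) says "Either Maya or Quinn is a knight, but not both" - this is FALSE (a lie) because Maya is a knave and Quinn is a knave.
- Uma (knight) says "Quinn is a liar" - this is TRUE because Quinn is a knave.
- Quinn (knave) says "Maya tells the truth" - this is FALSE (a lie) because Maya is a knave.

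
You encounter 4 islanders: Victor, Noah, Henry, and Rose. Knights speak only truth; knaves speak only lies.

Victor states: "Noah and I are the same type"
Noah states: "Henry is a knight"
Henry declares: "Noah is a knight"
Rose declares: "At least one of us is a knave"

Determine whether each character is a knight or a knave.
Victor is a knave.
Noah is a knight.
Henry is a knight.
Rose is a knight.

Verification:
- Victor (knave) says "Noah and I are the same type" - this is FALSE (a lie) because Victor is a knave and Noah is a knight.
- Noah (knight) says "Henry is a knight" - this is TRUE because Henry is a knight.
- Henry (knight) says "Noah is a knight" - this is TRUE because Noah is a knight.
- Rose (knight) says "At least one of us is a knave" - this is TRUE because Victor is a knave.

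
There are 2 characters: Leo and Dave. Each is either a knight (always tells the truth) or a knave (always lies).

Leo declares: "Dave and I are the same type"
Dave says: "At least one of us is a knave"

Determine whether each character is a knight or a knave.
Leo is a knave.
Dave is a knight.

Verification:
- Leo (knave) says "Dave and I are the same type" - this is FALSE (a lie) because Leo is a knave and Dave is a knight.
- Dave (knight) says "At least one of us is a knave" - this is TRUE because Leo is a knave.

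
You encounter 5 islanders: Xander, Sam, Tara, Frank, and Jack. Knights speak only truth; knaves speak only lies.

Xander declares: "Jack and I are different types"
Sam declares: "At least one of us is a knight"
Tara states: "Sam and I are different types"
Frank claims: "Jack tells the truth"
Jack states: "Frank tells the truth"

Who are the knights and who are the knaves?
Xander is a knave.
Sam is a knave.
Tara is a knave.
Frank is a knave.
Jack is a knave.

Verification:
- Xander (knave) says "Jack and I are different types" - this is FALSE (a lie) because Xander is a knave and Jack is a knave.
- Sam (knave) says "At least one of us is a knight" - this is FALSE (a lie) because no one is a knight.
- Tara (knave) says "Sam and I are different types" - this is FALSE (a lie) because Tara is a knave and Sam is a knave.
- Frank (knave) says "Jack tells the truth" - this is FALSE (a lie) because Jack is a knave.
- Jack (knave) says "Frank tells the truth" - this is FALSE (a lie) because Frank is a knave.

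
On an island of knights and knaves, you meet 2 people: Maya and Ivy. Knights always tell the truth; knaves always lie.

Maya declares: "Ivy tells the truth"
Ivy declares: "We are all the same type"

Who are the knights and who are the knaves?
Maya is a knight.
Ivy is a knight.

Verification:
- Maya (knight) says "Ivy tells the truth" - this is TRUE because Ivy is a knight.
- Ivy (knight) says "We are all the same type" - this is TRUE because Maya and Ivy are knights.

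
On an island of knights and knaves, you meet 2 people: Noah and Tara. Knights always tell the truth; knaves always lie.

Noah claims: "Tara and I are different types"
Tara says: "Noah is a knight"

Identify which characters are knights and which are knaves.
Noah is a knave.
Tara is a knave.

Verification:
- Noah (knave) says "Tara and I are different types" - this is FALSE (a lie) because Noah is a knave and Tara is a knave.
- Tara (knave) says "Noah is a knight" - this is FALSE (a lie) because Noah is a knave.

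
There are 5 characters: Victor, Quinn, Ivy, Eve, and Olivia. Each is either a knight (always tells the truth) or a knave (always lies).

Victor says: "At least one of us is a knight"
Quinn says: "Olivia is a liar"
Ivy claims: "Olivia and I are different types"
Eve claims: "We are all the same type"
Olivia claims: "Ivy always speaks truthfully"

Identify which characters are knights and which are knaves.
Victor is a knight.
Quinn is a knight.
Ivy is a knave.
Eve is a knave.
Olivia is a knave.

Verification:
- Victor (knight) says "At least one of us is a knight" - this is TRUE because Victor and Quinn are knights.
- Quinn (knight) says "Olivia is a liar" - this is TRUE because Olivia is a knave.
- Ivy (knave) says "Olivia and I are different types" - this is FALSE (a lie) because Ivy is a knave and Olivia is a knave.
- Eve (knave) says "We are all the same type" - this is FALSE (a lie) because Victor and Quinn are knights and Ivy, Eve, and Olivia are knaves.
- Olivia (knave) says "Ivy always speaks truthfully" - this is FALSE (a lie) because Ivy is a knave.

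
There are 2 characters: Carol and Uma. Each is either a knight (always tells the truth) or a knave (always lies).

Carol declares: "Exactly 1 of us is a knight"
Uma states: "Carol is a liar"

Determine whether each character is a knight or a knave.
Carol is a knight.
Uma is a knave.

Verification:
- Carol (knight) says "Exactly 1 of us is a knight" - this is TRUE because there are 1 knights.
- Uma (knave) says "Carol is a liar" - this is FALSE (a lie) because Carol is a knight.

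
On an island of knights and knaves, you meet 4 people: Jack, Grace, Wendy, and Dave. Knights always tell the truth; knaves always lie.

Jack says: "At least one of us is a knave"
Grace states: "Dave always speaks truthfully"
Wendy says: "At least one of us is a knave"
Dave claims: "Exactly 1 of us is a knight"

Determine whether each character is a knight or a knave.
Jack is a knight.
Grace is a knave.
Wendy is a knight.
Dave is a knave.

Verification:
- Jack (knight) says "At least one of us is a knave" - this is TRUE because Grace and Dave are knaves.
- Grace (knave) says "Dave always speaks truthfully" - this is FALSE (a lie) because Dave is a knave.
- Wendy (knight) says "At least one of us is a knave" - this is TRUE because Grace and Dave are knaves.
- Dave (knave) says "Exactly 1 of us is a knight" - this is FALSE (a lie) because there are 2 knights.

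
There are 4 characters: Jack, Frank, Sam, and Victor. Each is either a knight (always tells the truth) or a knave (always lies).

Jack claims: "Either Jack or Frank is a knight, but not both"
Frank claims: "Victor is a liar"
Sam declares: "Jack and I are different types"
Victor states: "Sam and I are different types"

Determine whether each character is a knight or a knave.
Jack is a knave.
Frank is a knave.
Sam is a knave.
Victor is a knight.

Verification:
- Jack (knave) says "Either Jack or Frank is a knight, but not both" - this is FALSE (a lie) because Jack is a knave and Frank is a knave.
- Frank (knave) says "Victor is a liar" - this is FALSE (a lie) because Victor is a knight.
- Sam (knave) says "Jack and I are different types" - this is FALSE (a lie) because Sam is a knave and Jack is a knave.
- Victor (knight) says "Sam and I are different types" - this is TRUE because Victor is a knight and Sam is a knave.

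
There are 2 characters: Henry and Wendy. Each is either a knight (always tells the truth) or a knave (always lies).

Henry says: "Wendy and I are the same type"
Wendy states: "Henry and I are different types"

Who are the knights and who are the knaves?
Henry is a knave.
Wendy is a knight.

Verification:
- Henry (knave) says "Wendy and I are the same type" - this is FALSE (a lie) because Henry is a knave and Wendy is a knight.
- Wendy (knight) says "Henry and I are different types" - this is TRUE because Wendy is a knight and Henry is a knave.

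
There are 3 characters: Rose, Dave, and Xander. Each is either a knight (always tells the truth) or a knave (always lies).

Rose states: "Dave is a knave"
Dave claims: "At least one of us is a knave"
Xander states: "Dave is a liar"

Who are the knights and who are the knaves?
Rose is a knave.
Dave is a knight.
Xander is a knave.

Verification:
- Rose (knave) says "Dave is a knave" - this is FALSE (a lie) because Dave is a knight.
- Dave (knight) says "At least one of us is a knave" - this is TRUE because Rose and Xander are knaves.
- Xander (knave) says "Dave is a liar" - this is FALSE (a lie) because Dave is a knight.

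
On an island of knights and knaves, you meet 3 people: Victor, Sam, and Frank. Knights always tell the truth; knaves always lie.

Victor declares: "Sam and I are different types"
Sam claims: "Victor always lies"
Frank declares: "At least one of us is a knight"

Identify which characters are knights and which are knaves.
Victor is a knight.
Sam is a knave.
Frank is a knight.

Verification:
- Victor (knight) says "Sam and I are different types" - this is TRUE because Victor is a knight and Sam is a knave.
- Sam (knave) says "Victor always lies" - this is FALSE (a lie) because Victor is a knight.
- Frank (knight) says "At least one of us is a knight" - this is TRUE because Victor and Frank are knights.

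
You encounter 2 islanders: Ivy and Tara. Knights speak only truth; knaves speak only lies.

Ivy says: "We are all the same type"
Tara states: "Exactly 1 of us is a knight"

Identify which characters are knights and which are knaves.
Ivy is a knave.
Tara is a knight.

Verification:
- Ivy (knave) says "We are all the same type" - this is FALSE (a lie) because Tara is a knight and Ivy is a knave.
- Tara (knight) says "Exactly 1 of us is a knight" - this is TRUE because there are 1 knights.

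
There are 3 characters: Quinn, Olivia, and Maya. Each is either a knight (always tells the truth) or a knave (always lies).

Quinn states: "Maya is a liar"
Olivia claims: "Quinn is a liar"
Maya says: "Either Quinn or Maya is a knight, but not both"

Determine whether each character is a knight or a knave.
Quinn is a knave.
Olivia is a knight.
Maya is a knight.

Verification:
- Quinn (knave) says "Maya is a liar" - this is FALSE (a lie) because Maya is a knight.
- Olivia (knight) says "Quinn is a liar" - this is TRUE because Quinn is a knave.
- Maya (knight) says "Either Quinn or Maya is a knight, but not both" - this is TRUE because Quinn is a knave and Maya is a knight.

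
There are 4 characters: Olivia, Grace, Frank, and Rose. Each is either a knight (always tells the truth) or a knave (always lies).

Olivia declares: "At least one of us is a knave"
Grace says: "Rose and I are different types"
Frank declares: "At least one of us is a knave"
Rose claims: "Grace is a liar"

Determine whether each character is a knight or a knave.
Olivia is a knight.
Grace is a knight.
Frank is a knight.
Rose is a knave.

Verification:
- Olivia (knight) says "At least one of us is a knave" - this is TRUE because Rose is a knave.
- Grace (knight) says "Rose and I are different types" - this is TRUE because Grace is a knight and Rose is a knave.
- Frank (knight) says "At least one of us is a knave" - this is TRUE because Rose is a knave.
- Rose (knave) says "Grace is a liar" - this is FALSE (a lie) because Grace is a knight.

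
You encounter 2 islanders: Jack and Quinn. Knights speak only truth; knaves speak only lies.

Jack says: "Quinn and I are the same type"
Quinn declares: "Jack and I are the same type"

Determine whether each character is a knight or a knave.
Jack is a knight.
Quinn is a knight.

Verification:
- Jack (knight) says "Quinn and I are the same type" - this is TRUE because Jack is a knight and Quinn is a knight.
- Quinn (knight) says "Jack and I are the same type" - this is TRUE because Quinn is a knight and Jack is a knight.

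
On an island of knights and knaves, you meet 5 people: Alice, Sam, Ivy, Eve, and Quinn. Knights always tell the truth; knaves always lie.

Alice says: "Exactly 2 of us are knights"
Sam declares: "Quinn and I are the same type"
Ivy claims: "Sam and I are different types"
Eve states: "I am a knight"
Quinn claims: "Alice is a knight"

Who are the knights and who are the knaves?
Alice is a knight.
Sam is a knave.
Ivy is a knave.
Eve is a knave.
Quinn is a knight.

Verification:
- Alice (knight) says "Exactly 2 of us are knights" - this is TRUE because there are 2 knights.
- Sam (knave) says "Quinn and I are the same type" - this is FALSE (a lie) because Sam is a knave and Quinn is a knight.
- Ivy (knave) says "Sam and I are different types" - this is FALSE (a lie) because Ivy is a knave and Sam is a knave.
- Eve (knave) says "I am a knight" - this is FALSE (a lie) because Eve is a knave.
- Quinn (knight) says "Alice is a knight" - this is TRUE because Alice is a knight.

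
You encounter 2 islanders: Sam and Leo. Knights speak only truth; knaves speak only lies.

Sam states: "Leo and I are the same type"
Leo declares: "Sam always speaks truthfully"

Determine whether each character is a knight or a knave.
Sam is a knight.
Leo is a knight.

Verification:
- Sam (knight) says "Leo and I are the same type" - this is TRUE because Sam is a knight and Leo is a knight.
- Leo (knight) says "Sam always speaks truthfully" - this is TRUE because Sam is a knight.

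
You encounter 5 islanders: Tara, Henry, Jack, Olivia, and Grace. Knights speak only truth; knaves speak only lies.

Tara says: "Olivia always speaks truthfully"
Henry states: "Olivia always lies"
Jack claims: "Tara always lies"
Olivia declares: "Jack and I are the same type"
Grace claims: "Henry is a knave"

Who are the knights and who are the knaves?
Tara is a knave.
Henry is a knight.
Jack is a knight.
Olivia is a knave.
Grace is a knave.

Verification:
- Tara (knave) says "Olivia always speaks truthfully" - this is FALSE (a lie) because Olivia is a knave.
- Henry (knight) says "Olivia always lies" - this is TRUE because Olivia is a knave.
- Jack (knight) says "Tara always lies" - this is TRUE because Tara is a knave.
- Olivia (knave) says "Jack and I are the same type" - this is FALSE (a lie) because Olivia is a knave and Jack is a knight.
- Grace (knave) says "Henry is a knave" - this is FALSE (a lie) because Henry is a knight.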